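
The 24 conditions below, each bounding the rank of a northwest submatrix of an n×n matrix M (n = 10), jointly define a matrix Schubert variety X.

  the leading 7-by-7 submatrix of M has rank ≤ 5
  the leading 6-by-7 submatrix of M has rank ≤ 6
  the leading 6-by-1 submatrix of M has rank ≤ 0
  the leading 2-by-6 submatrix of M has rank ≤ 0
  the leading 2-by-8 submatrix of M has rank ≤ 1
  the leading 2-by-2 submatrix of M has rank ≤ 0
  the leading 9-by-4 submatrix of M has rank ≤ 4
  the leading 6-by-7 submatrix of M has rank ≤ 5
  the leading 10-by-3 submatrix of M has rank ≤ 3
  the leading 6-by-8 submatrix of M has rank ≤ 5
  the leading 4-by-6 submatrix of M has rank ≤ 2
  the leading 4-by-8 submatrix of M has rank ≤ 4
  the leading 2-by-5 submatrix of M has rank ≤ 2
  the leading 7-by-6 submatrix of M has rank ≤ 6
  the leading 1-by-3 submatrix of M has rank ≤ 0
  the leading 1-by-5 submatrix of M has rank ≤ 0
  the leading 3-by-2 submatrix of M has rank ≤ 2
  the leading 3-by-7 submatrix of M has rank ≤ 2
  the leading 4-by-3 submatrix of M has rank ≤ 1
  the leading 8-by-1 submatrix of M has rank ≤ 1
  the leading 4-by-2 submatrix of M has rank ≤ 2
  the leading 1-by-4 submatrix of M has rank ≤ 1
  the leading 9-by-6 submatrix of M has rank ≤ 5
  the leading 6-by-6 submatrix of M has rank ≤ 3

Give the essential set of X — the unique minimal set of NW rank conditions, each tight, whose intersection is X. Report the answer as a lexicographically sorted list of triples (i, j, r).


Reconstructing r_w from the 24 given conditions:

  0, 0, 0, 0, 0, 0, 1, 1, 1, 1
  0, 0, 0, 0, 0, 0, 1, 1, 2, 2
  0, 1, 1, 1, 1, 1, 2, 2, 3, 3
  0, 1, 1, 2, 2, 2, 3, 3, 4, 4
  0, 1, 2, 3, 3, 3, 4, 4, 5, 5
  0, 1, 2, 3, 3, 3, 4, 5, 6, 6
  1, 2, 3, 4, 4, 4, 5, 6, 7, 7
  1, 2, 3, 4, 5, 5, 6, 7, 8, 8
  1, 2, 3, 4, 5, 5, 6, 7, 8, 9
  1, 2, 3, 4, 5, 6, 7, 8, 9, 10

hence w(1..10) = (7, 9, 2, 4, 3, 8, 1, 5, 10, 6).

Fulton essential set (6 of the 21 Rothe cells):

[(2, 6, 0), (2, 8, 1), (4, 3, 1), (6, 1, 0), (6, 6, 3), (9, 6, 5)]


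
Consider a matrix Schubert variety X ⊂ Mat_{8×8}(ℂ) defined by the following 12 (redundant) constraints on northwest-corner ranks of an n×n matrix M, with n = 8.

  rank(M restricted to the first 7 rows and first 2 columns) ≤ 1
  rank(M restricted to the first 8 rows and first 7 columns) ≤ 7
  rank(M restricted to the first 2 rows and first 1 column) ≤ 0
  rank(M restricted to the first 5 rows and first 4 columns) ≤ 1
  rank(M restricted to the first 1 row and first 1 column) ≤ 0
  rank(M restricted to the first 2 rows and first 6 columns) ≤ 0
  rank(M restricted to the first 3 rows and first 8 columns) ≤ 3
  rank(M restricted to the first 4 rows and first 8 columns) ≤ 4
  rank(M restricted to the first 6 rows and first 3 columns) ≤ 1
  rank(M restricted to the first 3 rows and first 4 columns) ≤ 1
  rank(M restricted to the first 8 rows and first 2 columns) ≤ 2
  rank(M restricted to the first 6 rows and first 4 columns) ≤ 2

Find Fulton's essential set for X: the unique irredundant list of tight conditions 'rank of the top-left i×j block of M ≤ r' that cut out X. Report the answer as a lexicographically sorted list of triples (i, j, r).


Rank table r_w(8×8) implied by the 12 constraints:

  row 1: 0, 0, 0, 0, 0, 0, 1, 1
  row 2: 0, 0, 0, 0, 0, 0, 1, 2
  row 3: 1, 1, 1, 1, 1, 1, 2, 3
  row 4: 1, 1, 1, 1, 2, 2, 3, 4
  row 5: 1, 1, 1, 1, 2, 3, 4, 5
  row 6: 1, 1, 1, 2, 3, 4, 5, 6
  row 7: 1, 1, 2, 3, 4, 5, 6, 7
  row 8: 1, 2, 3, 4, 5, 6, 7, 8

second differences of R give the permutation w = (7, 8, 1, 5, 6, 4, 3, 2).

|D(w)|=21, |Ess(w)|=4:

[(2, 6, 0), (5, 4, 1), (6, 3, 1), (7, 2, 1)]


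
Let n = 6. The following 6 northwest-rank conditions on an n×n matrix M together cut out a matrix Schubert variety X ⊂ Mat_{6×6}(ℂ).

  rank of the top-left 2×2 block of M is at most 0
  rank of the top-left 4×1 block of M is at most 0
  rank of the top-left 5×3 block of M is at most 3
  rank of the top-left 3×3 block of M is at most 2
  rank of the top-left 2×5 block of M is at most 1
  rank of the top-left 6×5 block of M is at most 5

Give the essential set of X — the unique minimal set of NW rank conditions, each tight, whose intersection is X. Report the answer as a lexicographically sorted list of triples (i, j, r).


Computing R[i][j] = min implied NW-rank bound (n=6, 6 conditions):

  0, 0, 1, 1, 1, 1
  0, 0, 1, 1, 1, 2
  0, 1, 2, 2, 2, 3
  0, 1, 2, 3, 3, 4
  1, 2, 3, 4, 4, 5
  1, 2, 3, 4, 5, 6

giving w = (3, 6, 2, 4, 1, 5) via Δ²R.

Fulton essential set (3 of the 8 Rothe cells):

[(2, 2, 0), (2, 5, 1), (4, 1, 0)]


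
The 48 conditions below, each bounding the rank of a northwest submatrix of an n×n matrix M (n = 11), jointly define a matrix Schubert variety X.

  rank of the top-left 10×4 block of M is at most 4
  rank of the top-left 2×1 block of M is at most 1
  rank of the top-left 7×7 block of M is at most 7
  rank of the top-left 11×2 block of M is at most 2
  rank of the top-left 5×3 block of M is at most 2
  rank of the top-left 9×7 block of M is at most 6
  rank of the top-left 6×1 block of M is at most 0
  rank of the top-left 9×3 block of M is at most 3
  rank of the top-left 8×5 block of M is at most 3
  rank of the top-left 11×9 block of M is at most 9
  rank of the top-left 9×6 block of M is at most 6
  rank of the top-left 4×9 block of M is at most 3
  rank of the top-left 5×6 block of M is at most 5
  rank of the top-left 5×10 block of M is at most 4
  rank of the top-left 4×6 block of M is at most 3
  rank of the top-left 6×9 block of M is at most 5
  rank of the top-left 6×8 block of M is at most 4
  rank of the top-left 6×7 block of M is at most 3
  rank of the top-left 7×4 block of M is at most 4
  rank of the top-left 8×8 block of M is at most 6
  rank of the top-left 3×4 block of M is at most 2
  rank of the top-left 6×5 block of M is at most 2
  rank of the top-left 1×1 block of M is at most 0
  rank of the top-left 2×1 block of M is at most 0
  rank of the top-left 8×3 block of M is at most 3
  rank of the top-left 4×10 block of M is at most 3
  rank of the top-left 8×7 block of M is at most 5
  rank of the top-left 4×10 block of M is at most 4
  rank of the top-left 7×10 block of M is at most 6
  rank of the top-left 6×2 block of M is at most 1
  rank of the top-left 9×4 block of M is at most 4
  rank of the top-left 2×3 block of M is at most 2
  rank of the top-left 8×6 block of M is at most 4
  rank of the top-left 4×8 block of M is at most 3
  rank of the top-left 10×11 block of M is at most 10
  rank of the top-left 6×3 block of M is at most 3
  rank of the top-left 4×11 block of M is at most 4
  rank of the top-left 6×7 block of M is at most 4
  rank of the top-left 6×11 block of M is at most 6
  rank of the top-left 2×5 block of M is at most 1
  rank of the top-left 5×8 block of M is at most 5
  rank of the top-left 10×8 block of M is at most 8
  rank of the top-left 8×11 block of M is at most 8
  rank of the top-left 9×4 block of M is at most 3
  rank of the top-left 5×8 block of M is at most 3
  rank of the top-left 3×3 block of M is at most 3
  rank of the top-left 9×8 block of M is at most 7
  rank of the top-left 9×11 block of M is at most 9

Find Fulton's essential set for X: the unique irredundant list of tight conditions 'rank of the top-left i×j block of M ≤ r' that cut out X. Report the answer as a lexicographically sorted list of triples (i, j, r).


Rank table r_w(11×11) implied by the 48 constraints:

  0  1  1  1  1  1  1  1  1  1  1
  0  1  1  1  1  2  2  2  2  2  2
  0  1  2  2  2  3  3  3  3  3  3
  0  1  2  2  2  3  3  3  3  3  4
  0  1  2  2  2  3  3  3  4  4  5
  0  1  2  2  2  3  3  4  5  5  6
  1  2  3  3  3  4  4  5  6  6  7
  1  2  3  3  3  4  5  6  7  7  8
  1  2  3  3  4  5  6  7  8  8  9
  1  2  3  4  5  6  7  8  9  9  10
  1  2  3  4  5  6  7  8  9  10  11

so w = (2, 6, 3, 11, 9, 8, 1, 7, 5, 4, 10).

|D(w)|=25, |Ess(w)|=8:

[(2, 5, 1), (4, 10, 3), (5, 8, 3), (6, 1, 0), (6, 5, 2), (6, 7, 3), (8, 5, 3), (9, 4, 3)]


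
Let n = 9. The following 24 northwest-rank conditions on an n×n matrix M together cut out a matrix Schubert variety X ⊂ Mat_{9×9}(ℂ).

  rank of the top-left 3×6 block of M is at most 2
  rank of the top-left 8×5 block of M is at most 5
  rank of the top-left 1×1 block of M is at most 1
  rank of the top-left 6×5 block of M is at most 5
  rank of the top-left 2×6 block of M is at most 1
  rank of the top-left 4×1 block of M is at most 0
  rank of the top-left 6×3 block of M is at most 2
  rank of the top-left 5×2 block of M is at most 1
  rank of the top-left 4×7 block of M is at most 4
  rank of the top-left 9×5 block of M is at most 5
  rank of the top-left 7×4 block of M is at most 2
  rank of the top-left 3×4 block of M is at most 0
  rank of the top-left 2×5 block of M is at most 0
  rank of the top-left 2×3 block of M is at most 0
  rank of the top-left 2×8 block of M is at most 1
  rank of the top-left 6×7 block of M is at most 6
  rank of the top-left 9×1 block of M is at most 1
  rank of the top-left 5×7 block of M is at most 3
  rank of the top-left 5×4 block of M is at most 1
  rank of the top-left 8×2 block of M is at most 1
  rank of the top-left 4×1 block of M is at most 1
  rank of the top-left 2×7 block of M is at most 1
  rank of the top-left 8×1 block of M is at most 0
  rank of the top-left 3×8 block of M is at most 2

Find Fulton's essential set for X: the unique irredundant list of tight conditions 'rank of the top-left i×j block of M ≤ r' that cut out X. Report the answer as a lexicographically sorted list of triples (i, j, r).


The tightest implied rank at each (i,j), from the 24 conditions:

  i=1: 0  0  0  0  0  1  1  1  1
  i=2: 0  0  0  0  0  1  1  1  2
  i=3: 0  0  0  0  1  2  2  2  3
  i=4: 0  1  1  1  2  3  3  3  4
  i=5: 0  1  1  1  2  3  3  4  5
  i=6: 0  1  2  2  3  4  4  5  6
  i=7: 0  1  2  2  3  4  5  6  7
  i=8: 0  1  2  3  4  5  6  7  8
  i=9: 1  2  3  4  5  6  7  8  9

so w = (6, 9, 5, 2, 8, 3, 7, 4, 1).

|D(w)|=25, |Ess(w)|=7:

[(2, 5, 0), (2, 8, 1), (3, 4, 0), (5, 4, 1), (5, 7, 3), (7, 4, 2), (8, 1, 0)]


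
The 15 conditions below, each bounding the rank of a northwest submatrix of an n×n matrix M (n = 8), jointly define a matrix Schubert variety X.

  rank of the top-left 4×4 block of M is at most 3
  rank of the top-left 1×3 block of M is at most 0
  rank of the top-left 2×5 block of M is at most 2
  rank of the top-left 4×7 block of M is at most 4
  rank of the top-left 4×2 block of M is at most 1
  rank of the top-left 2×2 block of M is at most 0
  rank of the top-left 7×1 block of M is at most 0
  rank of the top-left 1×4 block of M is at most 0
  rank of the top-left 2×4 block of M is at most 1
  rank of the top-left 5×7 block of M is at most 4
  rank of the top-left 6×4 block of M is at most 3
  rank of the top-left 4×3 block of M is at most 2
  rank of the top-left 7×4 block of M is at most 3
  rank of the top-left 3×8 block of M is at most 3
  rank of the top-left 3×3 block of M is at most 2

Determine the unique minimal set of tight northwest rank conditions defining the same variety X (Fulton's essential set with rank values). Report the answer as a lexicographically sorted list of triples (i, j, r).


Reconstructing r_w from the 15 given conditions:

  row 1: 0 | 0 | 0 | 0 | 1 | 1 | 1 | 1
  row 2: 0 | 0 | 1 | 1 | 2 | 2 | 2 | 2
  row 3: 0 | 1 | 2 | 2 | 3 | 3 | 3 | 3
  row 4: 0 | 1 | 2 | 3 | 4 | 4 | 4 | 4
  row 5: 0 | 1 | 2 | 3 | 4 | 4 | 4 | 5
  row 6: 0 | 1 | 2 | 3 | 4 | 5 | 5 | 6
  row 7: 0 | 1 | 2 | 3 | 4 | 5 | 6 | 7
  row 8: 1 | 2 | 3 | 4 | 5 | 6 | 7 | 8

second differences of R give the permutation w = (5, 3, 2, 4, 8, 6, 7, 1).

ℓ(w)=13; the 4 essential cells (i,j,r):

[(1, 4, 0), (2, 2, 0), (5, 7, 4), (7, 1, 0)]


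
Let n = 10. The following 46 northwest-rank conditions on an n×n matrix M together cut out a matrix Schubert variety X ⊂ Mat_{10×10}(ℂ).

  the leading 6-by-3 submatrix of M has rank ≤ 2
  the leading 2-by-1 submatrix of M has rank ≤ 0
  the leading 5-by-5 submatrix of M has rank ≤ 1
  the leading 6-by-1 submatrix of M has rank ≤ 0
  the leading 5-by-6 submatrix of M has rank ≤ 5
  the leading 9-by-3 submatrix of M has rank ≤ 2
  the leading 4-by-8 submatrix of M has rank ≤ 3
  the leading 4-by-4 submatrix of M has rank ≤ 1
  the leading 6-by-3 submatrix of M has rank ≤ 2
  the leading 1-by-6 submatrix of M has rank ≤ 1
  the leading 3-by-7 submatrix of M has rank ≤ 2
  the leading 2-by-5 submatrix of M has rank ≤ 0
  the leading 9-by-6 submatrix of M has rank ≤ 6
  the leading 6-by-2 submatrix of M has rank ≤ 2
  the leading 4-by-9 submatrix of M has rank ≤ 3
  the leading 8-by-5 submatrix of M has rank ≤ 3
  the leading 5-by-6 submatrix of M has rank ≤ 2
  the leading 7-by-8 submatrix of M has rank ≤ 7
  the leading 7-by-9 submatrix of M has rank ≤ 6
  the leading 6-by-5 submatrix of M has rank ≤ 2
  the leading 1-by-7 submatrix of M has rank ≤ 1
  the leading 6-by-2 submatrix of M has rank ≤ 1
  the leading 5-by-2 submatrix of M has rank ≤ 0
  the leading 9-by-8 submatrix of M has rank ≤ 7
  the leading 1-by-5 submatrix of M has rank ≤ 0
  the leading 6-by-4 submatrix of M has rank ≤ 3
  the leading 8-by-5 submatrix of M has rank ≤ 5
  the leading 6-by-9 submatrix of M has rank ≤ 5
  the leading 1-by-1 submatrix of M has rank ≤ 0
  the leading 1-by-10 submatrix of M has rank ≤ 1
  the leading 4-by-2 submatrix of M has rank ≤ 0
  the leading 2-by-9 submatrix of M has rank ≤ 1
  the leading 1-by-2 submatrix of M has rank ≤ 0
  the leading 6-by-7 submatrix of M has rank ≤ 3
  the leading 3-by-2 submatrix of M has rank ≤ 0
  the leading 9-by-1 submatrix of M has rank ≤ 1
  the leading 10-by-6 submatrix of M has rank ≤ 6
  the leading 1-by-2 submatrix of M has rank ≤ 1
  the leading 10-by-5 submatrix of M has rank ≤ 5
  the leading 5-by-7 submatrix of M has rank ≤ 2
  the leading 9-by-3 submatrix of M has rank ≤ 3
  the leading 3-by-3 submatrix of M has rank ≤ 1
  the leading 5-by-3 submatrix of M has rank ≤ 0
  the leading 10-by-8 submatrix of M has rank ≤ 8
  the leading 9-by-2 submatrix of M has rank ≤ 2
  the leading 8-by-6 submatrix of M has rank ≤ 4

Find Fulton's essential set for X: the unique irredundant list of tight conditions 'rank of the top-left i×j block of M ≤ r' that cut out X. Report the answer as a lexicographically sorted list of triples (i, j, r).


Recovering R(i,j) via the rank-extension bound from the 46 conditions:

  0 | 0 | 0 | 0 | 0 | 1 | 1 | 1 | 1 | 1
  0 | 0 | 0 | 0 | 0 | 1 | 1 | 1 | 1 | 2
  0 | 0 | 0 | 1 | 1 | 2 | 2 | 2 | 2 | 3
  0 | 0 | 0 | 1 | 1 | 2 | 2 | 3 | 3 | 4
  0 | 0 | 0 | 1 | 1 | 2 | 2 | 3 | 4 | 5
  0 | 1 | 1 | 2 | 2 | 3 | 3 | 4 | 5 | 6
  1 | 2 | 2 | 3 | 3 | 4 | 4 | 5 | 6 | 7
  1 | 2 | 2 | 3 | 3 | 4 | 5 | 6 | 7 | 8
  1 | 2 | 2 | 3 | 4 | 5 | 6 | 7 | 8 | 9
  1 | 2 | 3 | 4 | 5 | 6 | 7 | 8 | 9 | 10

so w = (6, 10, 4, 8, 9, 2, 1, 7, 5, 3).

|D(w)|=30, |Ess(w)|=8:

[(2, 5, 0), (2, 9, 1), (5, 3, 0), (5, 5, 1), (5, 7, 2), (6, 1, 0), (8, 5, 3), (9, 3, 2)]


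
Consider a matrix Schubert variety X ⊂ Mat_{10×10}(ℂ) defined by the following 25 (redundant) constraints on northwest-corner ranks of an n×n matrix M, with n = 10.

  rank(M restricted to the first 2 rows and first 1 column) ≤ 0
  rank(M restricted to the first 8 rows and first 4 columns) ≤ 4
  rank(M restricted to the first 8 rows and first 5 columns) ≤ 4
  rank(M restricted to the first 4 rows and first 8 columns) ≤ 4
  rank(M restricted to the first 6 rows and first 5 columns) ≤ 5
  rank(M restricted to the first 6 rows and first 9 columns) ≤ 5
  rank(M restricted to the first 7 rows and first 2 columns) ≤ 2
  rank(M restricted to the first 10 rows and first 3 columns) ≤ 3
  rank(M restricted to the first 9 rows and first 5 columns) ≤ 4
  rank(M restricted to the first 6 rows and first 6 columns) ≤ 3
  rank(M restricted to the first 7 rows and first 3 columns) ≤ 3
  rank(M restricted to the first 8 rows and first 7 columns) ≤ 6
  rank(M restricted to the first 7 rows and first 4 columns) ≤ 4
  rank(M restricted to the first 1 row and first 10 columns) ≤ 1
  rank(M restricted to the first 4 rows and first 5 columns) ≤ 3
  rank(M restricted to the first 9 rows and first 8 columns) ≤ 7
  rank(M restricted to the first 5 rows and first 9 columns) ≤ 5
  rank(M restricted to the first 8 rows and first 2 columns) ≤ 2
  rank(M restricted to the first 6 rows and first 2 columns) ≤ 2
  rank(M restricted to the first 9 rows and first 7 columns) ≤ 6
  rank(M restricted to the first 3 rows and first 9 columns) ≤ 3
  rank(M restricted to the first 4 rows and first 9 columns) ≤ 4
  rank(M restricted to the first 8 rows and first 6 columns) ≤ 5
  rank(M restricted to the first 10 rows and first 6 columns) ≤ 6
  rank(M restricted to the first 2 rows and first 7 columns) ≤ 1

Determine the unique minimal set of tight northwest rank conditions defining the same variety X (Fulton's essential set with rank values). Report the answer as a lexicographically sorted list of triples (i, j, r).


The tightest implied rank at each (i,j), from the 25 conditions:

  i=1: 0  1  1  1  1  1  1  1  1  1
  i=2: 0  1  1  1  1  1  1  2  2  2
  i=3: 1  2  2  2  2  2  2  3  3  3
  i=4: 1  2  3  3  3  3  3  4  4  4
  i=5: 1  2  3  3  3  3  4  5  5  5
  i=6: 1  2  3  3  3  3  4  5  5  6
  i=7: 1  2  3  4  4  4  5  6  6  7
  i=8: 1  2  3  4  4  5  6  7  7  8
  i=9: 1  2  3  4  4  5  6  7  8  9
  i=10: 1  2  3  4  5  6  7  8  9  10

giving w = (2, 8, 1, 3, 7, 10, 4, 6, 9, 5) via Δ²R.

Fulton essential set (5 of the 16 Rothe cells):

[(2, 1, 0), (2, 7, 1), (6, 6, 3), (6, 9, 5), (9, 5, 4)]


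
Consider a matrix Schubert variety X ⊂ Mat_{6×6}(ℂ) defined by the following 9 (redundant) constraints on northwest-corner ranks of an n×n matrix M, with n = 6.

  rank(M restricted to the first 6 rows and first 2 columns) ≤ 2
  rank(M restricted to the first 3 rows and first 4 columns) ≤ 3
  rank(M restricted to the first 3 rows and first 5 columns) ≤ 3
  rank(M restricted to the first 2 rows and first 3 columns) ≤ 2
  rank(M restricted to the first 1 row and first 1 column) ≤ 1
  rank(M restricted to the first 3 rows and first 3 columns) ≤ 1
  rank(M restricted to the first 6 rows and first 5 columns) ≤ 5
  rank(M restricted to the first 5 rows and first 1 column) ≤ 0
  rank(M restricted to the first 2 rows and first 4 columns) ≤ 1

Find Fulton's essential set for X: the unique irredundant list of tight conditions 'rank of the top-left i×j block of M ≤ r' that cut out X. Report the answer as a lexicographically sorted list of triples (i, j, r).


Rank table r_w(6×6) implied by the 9 constraints:

  R[1]: 0  1  1  1  1  1
  R[2]: 0  1  1  1  2  2
  R[3]: 0  1  1  2  3  3
  R[4]: 0  1  2  3  4  4
  R[5]: 0  1  2  3  4  5
  R[6]: 1  2  3  4  5  6

the unique w with this rank table is (2, 5, 4, 3, 6, 1).

ℓ(w)=8; the 3 essential cells (i,j,r):

[(2, 4, 1), (3, 3, 1), (5, 1, 0)]


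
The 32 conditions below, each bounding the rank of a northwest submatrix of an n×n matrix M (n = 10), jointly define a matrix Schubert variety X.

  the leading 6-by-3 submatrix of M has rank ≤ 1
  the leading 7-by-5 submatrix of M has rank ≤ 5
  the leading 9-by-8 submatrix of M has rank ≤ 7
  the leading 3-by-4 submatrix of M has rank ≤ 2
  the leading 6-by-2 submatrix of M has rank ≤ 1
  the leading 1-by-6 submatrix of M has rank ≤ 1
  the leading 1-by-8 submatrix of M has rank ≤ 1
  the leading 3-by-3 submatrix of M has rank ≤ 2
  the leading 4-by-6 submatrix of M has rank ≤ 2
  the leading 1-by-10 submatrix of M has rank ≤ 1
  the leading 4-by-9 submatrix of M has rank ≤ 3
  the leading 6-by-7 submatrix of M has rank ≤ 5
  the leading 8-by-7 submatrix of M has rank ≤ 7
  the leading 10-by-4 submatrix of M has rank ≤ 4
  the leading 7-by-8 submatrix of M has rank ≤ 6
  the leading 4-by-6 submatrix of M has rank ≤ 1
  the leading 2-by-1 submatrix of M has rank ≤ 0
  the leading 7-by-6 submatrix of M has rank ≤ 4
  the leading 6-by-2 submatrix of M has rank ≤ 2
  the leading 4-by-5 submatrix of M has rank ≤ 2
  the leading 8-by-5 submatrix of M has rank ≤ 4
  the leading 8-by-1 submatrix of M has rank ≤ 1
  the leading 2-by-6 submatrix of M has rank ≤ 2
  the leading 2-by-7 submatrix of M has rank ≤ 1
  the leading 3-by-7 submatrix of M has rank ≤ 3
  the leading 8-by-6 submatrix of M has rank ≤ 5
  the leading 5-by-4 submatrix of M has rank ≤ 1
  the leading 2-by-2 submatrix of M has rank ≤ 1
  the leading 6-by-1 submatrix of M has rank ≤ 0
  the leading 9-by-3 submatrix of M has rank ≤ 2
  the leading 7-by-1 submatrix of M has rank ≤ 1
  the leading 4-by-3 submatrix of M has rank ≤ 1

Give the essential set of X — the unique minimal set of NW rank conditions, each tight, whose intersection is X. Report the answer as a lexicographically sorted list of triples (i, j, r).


The tightest implied rank at each (i,j), from the 32 conditions:

  R[1]: 0, 1, 1, 1, 1, 1, 1, 1, 1, 1
  R[2]: 0, 1, 1, 1, 1, 1, 1, 2, 2, 2
  R[3]: 0, 1, 1, 1, 1, 1, 2, 3, 3, 3
  R[4]: 0, 1, 1, 1, 1, 1, 2, 3, 3, 4
  R[5]: 0, 1, 1, 1, 2, 2, 3, 4, 4, 5
  R[6]: 0, 1, 1, 2, 3, 3, 4, 5, 5, 6
  R[7]: 1, 2, 2, 3, 4, 4, 5, 6, 6, 7
  R[8]: 1, 2, 2, 3, 4, 5, 6, 7, 7, 8
  R[9]: 1, 2, 2, 3, 4, 5, 6, 7, 8, 9
  R[10]: 1, 2, 3, 4, 5, 6, 7, 8, 9, 10

reading off 1-entries of Δ²R: w = (2, 8, 7, 10, 5, 4, 1, 6, 9, 3).

|D(w)|=25, |Ess(w)|=7:

[(2, 7, 1), (4, 6, 1), (4, 9, 3), (5, 4, 1), (6, 1, 0), (6, 3, 1), (9, 3, 2)]


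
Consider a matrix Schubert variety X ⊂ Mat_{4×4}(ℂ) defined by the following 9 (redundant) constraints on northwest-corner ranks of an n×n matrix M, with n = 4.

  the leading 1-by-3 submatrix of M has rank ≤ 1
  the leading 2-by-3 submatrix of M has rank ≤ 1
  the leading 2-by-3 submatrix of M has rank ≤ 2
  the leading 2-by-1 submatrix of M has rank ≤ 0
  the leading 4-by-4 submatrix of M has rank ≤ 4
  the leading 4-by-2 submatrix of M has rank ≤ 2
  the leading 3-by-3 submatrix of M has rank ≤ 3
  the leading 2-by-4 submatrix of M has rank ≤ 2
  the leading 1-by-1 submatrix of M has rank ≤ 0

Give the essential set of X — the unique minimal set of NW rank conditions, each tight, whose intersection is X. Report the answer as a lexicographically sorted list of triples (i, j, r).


Reconstructing r_w from the 9 given conditions:

  i=1: 0  1  1  1
  i=2: 0  1  1  2
  i=3: 1  2  2  3
  i=4: 1  2  3  4

reading off 1-entries of Δ²R: w = (2, 4, 1, 3).

Rothe diagram D(w) (3 cells), 2 SE-corners (essential conditions):

[(2, 1, 0), (2, 3, 1)]


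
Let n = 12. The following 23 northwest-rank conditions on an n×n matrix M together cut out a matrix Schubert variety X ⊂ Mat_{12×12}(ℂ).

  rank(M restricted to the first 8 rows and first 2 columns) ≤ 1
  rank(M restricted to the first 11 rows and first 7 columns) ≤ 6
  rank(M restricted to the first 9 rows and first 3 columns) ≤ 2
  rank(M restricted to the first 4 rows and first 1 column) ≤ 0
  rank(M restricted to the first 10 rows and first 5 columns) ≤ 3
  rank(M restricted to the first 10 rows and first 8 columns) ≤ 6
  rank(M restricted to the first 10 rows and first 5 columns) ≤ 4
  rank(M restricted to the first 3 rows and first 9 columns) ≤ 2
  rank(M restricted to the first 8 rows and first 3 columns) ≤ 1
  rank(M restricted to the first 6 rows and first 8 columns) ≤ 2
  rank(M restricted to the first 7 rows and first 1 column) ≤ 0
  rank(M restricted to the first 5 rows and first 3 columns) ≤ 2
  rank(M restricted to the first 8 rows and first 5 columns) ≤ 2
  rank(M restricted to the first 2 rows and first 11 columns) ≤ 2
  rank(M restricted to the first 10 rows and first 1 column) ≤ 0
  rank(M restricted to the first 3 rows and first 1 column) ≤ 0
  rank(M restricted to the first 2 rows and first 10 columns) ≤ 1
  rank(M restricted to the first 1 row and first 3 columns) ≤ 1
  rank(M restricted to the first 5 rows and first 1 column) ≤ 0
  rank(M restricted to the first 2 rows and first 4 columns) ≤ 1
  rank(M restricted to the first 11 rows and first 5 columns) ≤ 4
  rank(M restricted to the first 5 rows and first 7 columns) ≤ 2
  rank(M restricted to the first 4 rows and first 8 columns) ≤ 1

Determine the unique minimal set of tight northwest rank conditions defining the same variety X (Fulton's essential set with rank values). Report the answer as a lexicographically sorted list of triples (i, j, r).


Computing R[i][j] = min implied NW-rank bound (n=12, 23 conditions):

  0, 1, 1, 1, 1, 1, 1, 1, 1, 1, 1, 1
  0, 1, 1, 1, 1, 1, 1, 1, 1, 1, 2, 2
  0, 1, 1, 1, 1, 1, 1, 1, 2, 2, 3, 3
  0, 1, 1, 1, 1, 1, 1, 1, 2, 3, 4, 4
  0, 1, 1, 2, 2, 2, 2, 2, 3, 4, 5, 5
  0, 1, 1, 2, 2, 2, 2, 2, 3, 4, 5, 6
  0, 1, 1, 2, 2, 3, 3, 3, 4, 5, 6, 7
  0, 1, 1, 2, 2, 3, 4, 4, 5, 6, 7, 8
  0, 1, 2, 3, 3, 4, 5, 5, 6, 7, 8, 9
  0, 1, 2, 3, 3, 4, 5, 6, 7, 8, 9, 10
  1, 2, 3, 4, 4, 5, 6, 7, 8, 9, 10, 11
  1, 2, 3, 4, 5, 6, 7, 8, 9, 10, 11, 12

the unique w with this rank table is (2, 11, 9, 10, 4, 12, 6, 7, 3, 8, 1, 5).

|D(w)|=41, |Ess(w)|=7:

[(2, 10, 1), (4, 8, 1), (6, 8, 2), (8, 3, 1), (8, 5, 2), (10, 1, 0), (10, 5, 3)]


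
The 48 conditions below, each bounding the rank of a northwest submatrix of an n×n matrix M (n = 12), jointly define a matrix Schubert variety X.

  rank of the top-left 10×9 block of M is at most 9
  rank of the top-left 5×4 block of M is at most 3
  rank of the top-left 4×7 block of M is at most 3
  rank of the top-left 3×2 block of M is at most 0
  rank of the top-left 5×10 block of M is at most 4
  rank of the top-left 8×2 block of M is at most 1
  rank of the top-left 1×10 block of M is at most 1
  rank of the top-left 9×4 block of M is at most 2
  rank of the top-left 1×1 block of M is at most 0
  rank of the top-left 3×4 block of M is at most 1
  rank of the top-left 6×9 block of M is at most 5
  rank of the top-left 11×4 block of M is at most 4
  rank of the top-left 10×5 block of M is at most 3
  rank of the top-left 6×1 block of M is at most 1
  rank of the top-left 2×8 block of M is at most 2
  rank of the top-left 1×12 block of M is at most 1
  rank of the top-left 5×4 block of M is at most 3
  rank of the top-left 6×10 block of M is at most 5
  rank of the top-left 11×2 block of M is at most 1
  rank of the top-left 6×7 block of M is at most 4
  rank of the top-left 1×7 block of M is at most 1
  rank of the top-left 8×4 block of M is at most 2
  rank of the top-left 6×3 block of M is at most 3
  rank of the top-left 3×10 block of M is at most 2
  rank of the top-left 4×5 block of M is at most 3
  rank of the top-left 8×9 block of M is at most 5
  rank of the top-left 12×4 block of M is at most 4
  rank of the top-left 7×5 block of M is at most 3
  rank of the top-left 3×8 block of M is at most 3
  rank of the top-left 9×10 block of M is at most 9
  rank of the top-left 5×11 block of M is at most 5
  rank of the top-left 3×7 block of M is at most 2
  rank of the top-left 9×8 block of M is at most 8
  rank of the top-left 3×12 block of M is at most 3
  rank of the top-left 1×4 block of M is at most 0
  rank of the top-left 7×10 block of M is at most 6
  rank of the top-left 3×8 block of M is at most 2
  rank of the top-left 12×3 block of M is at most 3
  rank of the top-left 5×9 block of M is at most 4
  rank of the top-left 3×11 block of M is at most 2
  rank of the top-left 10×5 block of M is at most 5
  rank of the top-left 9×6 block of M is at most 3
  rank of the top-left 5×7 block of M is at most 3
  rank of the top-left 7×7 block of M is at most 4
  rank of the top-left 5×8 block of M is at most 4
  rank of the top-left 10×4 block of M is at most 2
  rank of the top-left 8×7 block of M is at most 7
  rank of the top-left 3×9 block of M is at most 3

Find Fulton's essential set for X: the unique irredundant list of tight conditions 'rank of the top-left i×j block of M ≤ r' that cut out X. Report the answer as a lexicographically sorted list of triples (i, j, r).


Computing R[i][j] = min implied NW-rank bound (n=12, 48 conditions):

  i=1: 0 | 0 | 0 | 0 | 1 | 1 | 1 | 1 | 1 | 1 | 1 | 1
  i=2: 0 | 0 | 1 | 1 | 2 | 2 | 2 | 2 | 2 | 2 | 2 | 2
  i=3: 0 | 0 | 1 | 1 | 2 | 2 | 2 | 2 | 2 | 2 | 2 | 3
  i=4: 1 | 1 | 2 | 2 | 3 | 3 | 3 | 3 | 3 | 3 | 3 | 4
  i=5: 1 | 1 | 2 | 2 | 3 | 3 | 3 | 4 | 4 | 4 | 4 | 5
  i=6: 1 | 1 | 2 | 2 | 3 | 3 | 4 | 5 | 5 | 5 | 5 | 6
  i=7: 1 | 1 | 2 | 2 | 3 | 3 | 4 | 5 | 5 | 6 | 6 | 7
  i=8: 1 | 1 | 2 | 2 | 3 | 3 | 4 | 5 | 5 | 6 | 7 | 8
  i=9: 1 | 1 | 2 | 2 | 3 | 3 | 4 | 5 | 6 | 7 | 8 | 9
  i=10: 1 | 1 | 2 | 2 | 3 | 4 | 5 | 6 | 7 | 8 | 9 | 10
  i=11: 1 | 1 | 2 | 3 | 4 | 5 | 6 | 7 | 8 | 9 | 10 | 11
  i=12: 1 | 2 | 3 | 4 | 5 | 6 | 7 | 8 | 9 | 10 | 11 | 12

hence w(1..12) = (5, 3, 12, 1, 8, 7, 10, 11, 9, 6, 4, 2).

ℓ(w)=36; the 9 essential cells (i,j,r):

[(1, 4, 0), (3, 2, 0), (3, 4, 1), (3, 11, 2), (5, 7, 3), (8, 9, 5), (9, 6, 3), (10, 4, 2), (11, 2, 1)]


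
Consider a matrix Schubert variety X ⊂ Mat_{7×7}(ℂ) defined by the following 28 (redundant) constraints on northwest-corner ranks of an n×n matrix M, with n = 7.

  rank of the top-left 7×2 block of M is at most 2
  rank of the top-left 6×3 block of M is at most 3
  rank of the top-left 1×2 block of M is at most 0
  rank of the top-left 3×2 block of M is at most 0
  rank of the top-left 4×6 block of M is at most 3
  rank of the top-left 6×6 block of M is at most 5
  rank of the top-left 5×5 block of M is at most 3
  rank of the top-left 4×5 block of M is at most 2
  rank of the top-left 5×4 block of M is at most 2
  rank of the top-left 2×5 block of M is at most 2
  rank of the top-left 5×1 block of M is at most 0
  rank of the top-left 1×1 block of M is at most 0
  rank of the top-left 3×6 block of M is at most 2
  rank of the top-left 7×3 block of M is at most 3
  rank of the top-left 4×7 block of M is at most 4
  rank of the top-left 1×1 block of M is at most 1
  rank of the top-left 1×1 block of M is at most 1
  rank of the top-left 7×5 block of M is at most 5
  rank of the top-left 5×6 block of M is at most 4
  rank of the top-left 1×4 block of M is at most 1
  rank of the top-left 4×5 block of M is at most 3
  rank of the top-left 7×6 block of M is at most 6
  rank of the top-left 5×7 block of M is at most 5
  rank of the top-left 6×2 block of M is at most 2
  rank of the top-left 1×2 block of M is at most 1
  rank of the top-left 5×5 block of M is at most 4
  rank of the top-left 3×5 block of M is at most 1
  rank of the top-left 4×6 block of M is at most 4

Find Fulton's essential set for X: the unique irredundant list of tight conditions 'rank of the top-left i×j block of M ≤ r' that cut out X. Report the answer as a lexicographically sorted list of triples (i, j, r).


Rank table r_w(7×7) implied by the 28 constraints:

  row 1: 0 | 0 | 1 | 1 | 1 | 1 | 1
  row 2: 0 | 0 | 1 | 1 | 1 | 2 | 2
  row 3: 0 | 0 | 1 | 1 | 1 | 2 | 3
  row 4: 0 | 1 | 2 | 2 | 2 | 3 | 4
  row 5: 0 | 1 | 2 | 2 | 3 | 4 | 5
  row 6: 1 | 2 | 3 | 3 | 4 | 5 | 6
  row 7: 1 | 2 | 3 | 4 | 5 | 6 | 7

second differences of R give the permutation w = (3, 6, 7, 2, 5, 1, 4).

D(w) has 13 cells with 4 SE-corners; essential set:

[(3, 2, 0), (3, 5, 1), (5, 1, 0), (5, 4, 2)]


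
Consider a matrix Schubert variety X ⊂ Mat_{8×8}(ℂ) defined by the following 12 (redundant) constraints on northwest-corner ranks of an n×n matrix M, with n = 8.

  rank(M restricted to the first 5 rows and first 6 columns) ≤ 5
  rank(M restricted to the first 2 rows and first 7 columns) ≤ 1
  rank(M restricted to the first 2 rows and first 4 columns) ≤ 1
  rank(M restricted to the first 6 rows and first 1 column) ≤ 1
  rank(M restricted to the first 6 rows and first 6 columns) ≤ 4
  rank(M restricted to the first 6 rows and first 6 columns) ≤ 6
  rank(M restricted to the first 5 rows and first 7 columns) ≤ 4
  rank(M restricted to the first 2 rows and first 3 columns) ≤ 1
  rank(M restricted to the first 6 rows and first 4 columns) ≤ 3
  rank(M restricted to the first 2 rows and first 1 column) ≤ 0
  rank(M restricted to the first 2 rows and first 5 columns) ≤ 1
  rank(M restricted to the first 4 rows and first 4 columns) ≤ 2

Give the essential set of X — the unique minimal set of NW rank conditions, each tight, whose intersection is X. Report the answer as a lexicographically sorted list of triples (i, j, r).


Computing R[i][j] = min implied NW-rank bound (n=8, 12 conditions):

  i=1: 0, 1, 1, 1, 1, 1, 1, 1
  i=2: 0, 1, 1, 1, 1, 1, 1, 2
  i=3: 1, 2, 2, 2, 2, 2, 2, 3
  i=4: 1, 2, 2, 2, 3, 3, 3, 4
  i=5: 1, 2, 3, 3, 4, 4, 4, 5
  i=6: 1, 2, 3, 3, 4, 4, 5, 6
  i=7: 1, 2, 3, 4, 5, 5, 6, 7
  i=8: 1, 2, 3, 4, 5, 6, 7, 8

so w = (2, 8, 1, 5, 3, 7, 4, 6).

5 SE-corners of the 11-cell Rothe diagram give Ess(w):

[(2, 1, 0), (2, 7, 1), (4, 4, 2), (6, 4, 3), (6, 6, 4)]


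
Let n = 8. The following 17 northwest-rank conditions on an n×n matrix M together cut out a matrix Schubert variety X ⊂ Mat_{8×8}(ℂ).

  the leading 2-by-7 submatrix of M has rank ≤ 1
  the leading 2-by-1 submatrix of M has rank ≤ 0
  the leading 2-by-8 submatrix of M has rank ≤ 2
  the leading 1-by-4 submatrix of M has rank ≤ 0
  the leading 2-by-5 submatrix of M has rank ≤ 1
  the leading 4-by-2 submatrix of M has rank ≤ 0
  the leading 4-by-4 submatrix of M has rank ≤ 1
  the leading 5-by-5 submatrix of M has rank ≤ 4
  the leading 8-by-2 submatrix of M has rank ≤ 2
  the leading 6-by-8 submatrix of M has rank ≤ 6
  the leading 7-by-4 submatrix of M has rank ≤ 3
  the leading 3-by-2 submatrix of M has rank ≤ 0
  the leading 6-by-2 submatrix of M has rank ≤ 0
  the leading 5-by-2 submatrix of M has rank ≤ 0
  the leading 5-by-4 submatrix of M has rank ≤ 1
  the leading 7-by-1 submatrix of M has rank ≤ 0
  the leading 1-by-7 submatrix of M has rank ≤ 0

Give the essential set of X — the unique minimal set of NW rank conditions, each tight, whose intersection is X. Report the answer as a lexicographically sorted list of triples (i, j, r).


Rank table r_w(8×8) implied by the 17 constraints:

  row 1: 0 0 0 0 0 0 0 1
  row 2: 0 0 1 1 1 1 1 2
  row 3: 0 0 1 1 2 2 2 3
  row 4: 0 0 1 1 2 3 3 4
  row 5: 0 0 1 1 2 3 4 5
  row 6: 0 0 1 2 3 4 5 6
  row 7: 0 1 2 3 4 5 6 7
  row 8: 1 2 3 4 5 6 7 8

hence w(1..8) = (8, 3, 5, 6, 7, 4, 2, 1).

4 SE-corners of the 21-cell Rothe diagram give Ess(w):

[(1, 7, 0), (5, 4, 1), (6, 2, 0), (7, 1, 0)]


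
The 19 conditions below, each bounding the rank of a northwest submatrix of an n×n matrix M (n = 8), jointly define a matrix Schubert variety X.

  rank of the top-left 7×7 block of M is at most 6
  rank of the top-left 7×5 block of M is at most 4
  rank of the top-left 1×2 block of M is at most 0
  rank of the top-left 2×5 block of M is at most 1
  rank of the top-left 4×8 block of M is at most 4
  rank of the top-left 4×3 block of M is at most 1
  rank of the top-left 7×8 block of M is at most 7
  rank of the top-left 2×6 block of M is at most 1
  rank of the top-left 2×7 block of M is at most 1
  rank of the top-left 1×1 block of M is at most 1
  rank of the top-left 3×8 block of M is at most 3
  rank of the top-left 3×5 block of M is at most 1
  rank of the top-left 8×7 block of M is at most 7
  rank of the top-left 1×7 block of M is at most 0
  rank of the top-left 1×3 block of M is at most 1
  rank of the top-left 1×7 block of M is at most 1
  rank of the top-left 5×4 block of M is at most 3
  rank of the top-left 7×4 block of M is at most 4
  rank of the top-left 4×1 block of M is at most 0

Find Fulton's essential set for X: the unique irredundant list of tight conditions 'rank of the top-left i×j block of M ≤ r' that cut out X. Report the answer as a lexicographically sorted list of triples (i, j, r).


Propagating the 19 rank bounds to every northwest block:

  0, 0, 0, 0, 0, 0, 0, 1
  0, 1, 1, 1, 1, 1, 1, 2
  0, 1, 1, 1, 1, 2, 2, 3
  0, 1, 1, 2, 2, 3, 3, 4
  1, 2, 2, 3, 3, 4, 4, 5
  1, 2, 3, 4, 4, 5, 5, 6
  1, 2, 3, 4, 4, 5, 6, 7
  1, 2, 3, 4, 5, 6, 7, 8

hence w(1..8) = (8, 2, 6, 4, 1, 3, 7, 5).

5 SE-corners of the 15-cell Rothe diagram give Ess(w):

[(1, 7, 0), (3, 5, 1), (4, 1, 0), (4, 3, 1), (7, 5, 4)]


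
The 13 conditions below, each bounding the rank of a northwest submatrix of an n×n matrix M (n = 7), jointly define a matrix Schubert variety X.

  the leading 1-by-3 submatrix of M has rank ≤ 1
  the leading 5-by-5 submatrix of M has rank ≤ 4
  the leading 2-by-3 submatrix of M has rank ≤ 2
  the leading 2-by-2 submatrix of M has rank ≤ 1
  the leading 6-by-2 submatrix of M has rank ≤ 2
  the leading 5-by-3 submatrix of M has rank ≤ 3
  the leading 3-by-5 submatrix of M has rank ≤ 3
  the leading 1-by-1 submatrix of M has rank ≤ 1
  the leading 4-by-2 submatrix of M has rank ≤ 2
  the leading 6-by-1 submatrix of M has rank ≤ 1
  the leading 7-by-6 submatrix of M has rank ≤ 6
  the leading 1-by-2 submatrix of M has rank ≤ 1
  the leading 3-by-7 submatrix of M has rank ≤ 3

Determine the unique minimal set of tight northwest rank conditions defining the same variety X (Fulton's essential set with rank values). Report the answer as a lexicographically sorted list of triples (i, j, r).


Propagating the 13 rank bounds to every northwest block:

  R[1]: 1 1 1 1 1 1 1
  R[2]: 1 1 2 2 2 2 2
  R[3]: 1 2 3 3 3 3 3
  R[4]: 1 2 3 4 4 4 4
  R[5]: 1 2 3 4 4 5 5
  R[6]: 1 2 3 4 5 6 6
  R[7]: 1 2 3 4 5 6 7

reading off 1-entries of Δ²R: w = (1, 3, 2, 4, 6, 5, 7).

Rothe diagram D(w) (2 cells), 2 SE-corners (essential conditions):

[(2, 2, 1), (5, 5, 4)]


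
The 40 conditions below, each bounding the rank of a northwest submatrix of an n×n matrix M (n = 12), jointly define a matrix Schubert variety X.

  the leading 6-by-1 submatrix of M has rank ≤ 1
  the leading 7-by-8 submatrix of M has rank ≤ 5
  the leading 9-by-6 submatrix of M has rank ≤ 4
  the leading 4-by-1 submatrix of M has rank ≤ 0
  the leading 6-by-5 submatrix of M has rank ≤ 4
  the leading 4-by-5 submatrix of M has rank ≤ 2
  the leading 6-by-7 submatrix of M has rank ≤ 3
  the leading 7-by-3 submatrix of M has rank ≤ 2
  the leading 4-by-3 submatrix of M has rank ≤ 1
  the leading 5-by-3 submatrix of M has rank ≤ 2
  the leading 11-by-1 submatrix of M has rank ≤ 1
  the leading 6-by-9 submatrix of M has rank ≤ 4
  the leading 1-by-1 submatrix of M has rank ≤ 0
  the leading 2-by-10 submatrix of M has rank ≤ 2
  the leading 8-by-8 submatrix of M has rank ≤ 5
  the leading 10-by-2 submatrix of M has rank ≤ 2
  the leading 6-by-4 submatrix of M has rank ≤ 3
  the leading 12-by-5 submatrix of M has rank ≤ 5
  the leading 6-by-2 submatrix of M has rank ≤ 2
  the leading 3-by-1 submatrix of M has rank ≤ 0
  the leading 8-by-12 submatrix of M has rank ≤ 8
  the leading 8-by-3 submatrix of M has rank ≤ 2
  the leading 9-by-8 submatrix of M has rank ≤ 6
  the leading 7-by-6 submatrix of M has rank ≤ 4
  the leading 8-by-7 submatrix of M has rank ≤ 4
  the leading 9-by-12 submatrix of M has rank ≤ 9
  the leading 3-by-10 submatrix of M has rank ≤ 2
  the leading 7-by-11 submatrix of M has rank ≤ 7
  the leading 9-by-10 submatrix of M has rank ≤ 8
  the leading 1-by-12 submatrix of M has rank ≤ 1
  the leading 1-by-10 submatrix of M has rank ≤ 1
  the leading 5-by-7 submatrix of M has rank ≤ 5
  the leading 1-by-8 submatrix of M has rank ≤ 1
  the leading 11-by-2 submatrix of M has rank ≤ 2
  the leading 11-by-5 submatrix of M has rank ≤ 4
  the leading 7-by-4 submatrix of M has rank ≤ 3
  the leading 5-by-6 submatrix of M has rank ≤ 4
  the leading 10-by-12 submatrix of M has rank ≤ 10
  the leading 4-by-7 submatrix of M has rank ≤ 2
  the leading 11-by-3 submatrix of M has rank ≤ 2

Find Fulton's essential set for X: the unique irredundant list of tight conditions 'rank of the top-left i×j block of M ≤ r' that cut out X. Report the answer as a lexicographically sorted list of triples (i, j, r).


Propagating the 40 rank bounds to every northwest block:

  row 1: 0 1 1 1 1 1 1 1 1 1 1 1
  row 2: 0 1 1 2 2 2 2 2 2 2 2 2
  row 3: 0 1 1 2 2 2 2 2 2 2 3 3
  row 4: 0 1 1 2 2 2 2 3 3 3 4 4
  row 5: 1 2 2 3 3 3 3 4 4 4 5 5
  row 6: 1 2 2 3 3 3 3 4 4 5 6 6
  row 7: 1 2 2 3 4 4 4 5 5 6 7 7
  row 8: 1 2 2 3 4 4 4 5 6 7 8 8
  row 9: 1 2 2 3 4 4 5 6 7 8 9 9
  row 10: 1 2 2 3 4 5 6 7 8 9 10 10
  row 11: 1 2 2 3 4 5 6 7 8 9 10 11
  row 12: 1 2 3 4 5 6 7 8 9 10 11 12

giving w = (2, 4, 11, 8, 1, 10, 5, 9, 7, 6, 12, 3) via Δ²R.

ℓ(w)=29; the 9 essential cells (i,j,r):

[(3, 10, 2), (4, 1, 0), (4, 3, 1), (4, 7, 2), (6, 7, 3), (6, 9, 4), (8, 7, 4), (9, 6, 4), (11, 3, 2)]
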